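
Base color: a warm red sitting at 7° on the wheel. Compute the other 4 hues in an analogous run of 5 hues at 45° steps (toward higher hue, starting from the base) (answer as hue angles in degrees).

Analogous hues sit every 45° along the wheel.
7 + 45 = 52°
7 + 90 = 97°
7 + 135 = 142°
7 + 180 = 187°

52°, 97°, 142° and 187°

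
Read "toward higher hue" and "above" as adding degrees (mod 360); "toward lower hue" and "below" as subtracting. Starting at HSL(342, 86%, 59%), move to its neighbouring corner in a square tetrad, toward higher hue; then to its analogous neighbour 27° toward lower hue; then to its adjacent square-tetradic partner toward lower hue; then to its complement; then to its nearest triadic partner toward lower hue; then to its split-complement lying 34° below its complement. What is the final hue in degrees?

161°

square ↑ +90°: 342 + 90 = 432 → 432 − 360 = 72°
analog 27° ↓ −27°: 72 − 27 = 45°
square ↓ −90°: 45 − 90 = -45 → -45 + 360 = 315°
complement +180°: 315 + 180 = 495 → 495 − 360 = 135°
triadic ↓ −120°: 135 − 120 = 15°
split-comp 34° ↓ +146°: 15 + 146 = 161°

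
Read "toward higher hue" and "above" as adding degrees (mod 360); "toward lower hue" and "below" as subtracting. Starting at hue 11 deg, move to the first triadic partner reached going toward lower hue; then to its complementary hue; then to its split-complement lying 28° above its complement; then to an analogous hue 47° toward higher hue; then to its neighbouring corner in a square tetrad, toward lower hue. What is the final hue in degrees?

11 − 120 = -109 → -109 + 360 = 251°   (triadic ↓)
251 + 180 = 431 → 431 − 360 = 71°   (complement)
71 + 208 = 279°   (split-comp 28° ↑)
279 + 47 = 326°   (analog 47° ↑)
326 − 90 = 236°   (square ↓)

236°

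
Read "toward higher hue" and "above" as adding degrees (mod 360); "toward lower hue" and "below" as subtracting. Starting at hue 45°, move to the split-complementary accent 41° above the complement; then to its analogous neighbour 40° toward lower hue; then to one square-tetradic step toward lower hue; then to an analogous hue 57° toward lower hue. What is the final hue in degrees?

+221° (split-comp 41° ↑): 45 + 221 = 266°
−40° (analog 40° ↓): 266 − 40 = 226°
−90° (square ↓): 226 − 90 = 136°
−57° (analog 57° ↓): 136 − 57 = 79°

79°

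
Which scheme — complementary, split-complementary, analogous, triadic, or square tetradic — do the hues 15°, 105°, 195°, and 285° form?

square tetradic

Sort the hues: 15°, 105°, 195°, 285°.
Successive gaps around the wheel: 90°, 90°, 90°, 90°.
Four hues every 90° form a square tetradic scheme.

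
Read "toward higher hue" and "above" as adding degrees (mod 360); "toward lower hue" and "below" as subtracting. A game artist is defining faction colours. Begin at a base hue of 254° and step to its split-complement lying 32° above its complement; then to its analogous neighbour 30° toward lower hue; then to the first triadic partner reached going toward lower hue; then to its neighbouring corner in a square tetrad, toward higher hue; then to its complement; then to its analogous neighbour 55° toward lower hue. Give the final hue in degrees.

+212° (split-comp 32° ↑): 254 + 212 = 466 → 466 − 360 = 106°
−30° (analog 30° ↓): 106 − 30 = 76°
−120° (triadic ↓): 76 − 120 = -44 → -44 + 360 = 316°
+90° (square ↑): 316 + 90 = 406 → 406 − 360 = 46°
+180° (complement): 46 + 180 = 226°
−55° (analog 55° ↓): 226 − 55 = 171°

171°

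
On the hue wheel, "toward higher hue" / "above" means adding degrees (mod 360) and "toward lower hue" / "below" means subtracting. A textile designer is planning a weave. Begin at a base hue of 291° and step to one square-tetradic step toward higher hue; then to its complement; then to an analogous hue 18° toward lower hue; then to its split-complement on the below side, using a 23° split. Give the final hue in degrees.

340°

square ↑ +90°: 291 + 90 = 381 → 381 − 360 = 21°
complement +180°: 21 + 180 = 201°
analog 18° ↓ −18°: 201 − 18 = 183°
split-comp 23° ↓ +157°: 183 + 157 = 340°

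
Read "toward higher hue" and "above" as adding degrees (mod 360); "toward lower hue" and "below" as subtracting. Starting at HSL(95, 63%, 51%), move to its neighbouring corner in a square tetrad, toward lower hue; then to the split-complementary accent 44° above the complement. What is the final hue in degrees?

229°

square ↓ −90°: 95 − 90 = 5°
split-comp 44° ↑ +224°: 5 + 224 = 229°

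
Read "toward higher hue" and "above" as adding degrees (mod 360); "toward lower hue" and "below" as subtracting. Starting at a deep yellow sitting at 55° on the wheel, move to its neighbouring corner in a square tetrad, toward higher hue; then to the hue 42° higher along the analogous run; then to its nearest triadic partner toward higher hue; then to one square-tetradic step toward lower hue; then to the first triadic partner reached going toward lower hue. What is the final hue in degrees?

square ↑ +90°: 55 + 90 = 145°
analog 42° ↑ +42°: 145 + 42 = 187°
triadic ↑ +120°: 187 + 120 = 307°
square ↓ −90°: 307 − 90 = 217°
triadic ↓ −120°: 217 − 120 = 97°

97°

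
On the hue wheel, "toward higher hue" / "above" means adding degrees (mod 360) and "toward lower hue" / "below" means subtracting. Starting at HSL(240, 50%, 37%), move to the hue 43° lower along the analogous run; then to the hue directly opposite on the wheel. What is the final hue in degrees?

17°

−43° (analog 43° ↓): 240 − 43 = 197°
+180° (complement): 197 + 180 = 377 → 377 − 360 = 17°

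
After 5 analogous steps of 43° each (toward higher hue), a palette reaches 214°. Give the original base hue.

359°

5 steps of 43° (toward higher hue) give a net shift of +215°.
Start = end − shift: 214 − 215 = -1 → -1 + 360 = 359°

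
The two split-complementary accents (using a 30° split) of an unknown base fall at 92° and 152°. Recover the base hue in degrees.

302°

The accents sit 30° either side of the complement, so the complement is their short-arc midpoint on the wheel.
Short-arc midpoint of 92° and 152°: 122°.
Base is 180° from the complement: 122 − 180 = -58 → -58 + 360 = 302°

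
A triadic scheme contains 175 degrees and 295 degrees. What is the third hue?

A triad spaces three hues 120° apart.
The full set is {55°, 175°, 295°}.

55°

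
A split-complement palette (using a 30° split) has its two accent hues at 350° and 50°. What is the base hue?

200°

The accents sit 30° either side of the complement, so the complement is their short-arc midpoint on the wheel.
Short-arc midpoint of 350° and 50°: 20°.
Base is 180° from the complement: 20 − 180 = -160 → -160 + 360 = 200°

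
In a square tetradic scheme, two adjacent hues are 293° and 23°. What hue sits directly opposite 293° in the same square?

113°

A square tetradic scheme places four hues 90° apart; opposite corners are 180° apart.
293 + 180 = 473 → 473 − 360 = 113°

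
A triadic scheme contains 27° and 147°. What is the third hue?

267°

A triad spaces three hues 120° apart.
The full set is {27°, 147°, 267°}.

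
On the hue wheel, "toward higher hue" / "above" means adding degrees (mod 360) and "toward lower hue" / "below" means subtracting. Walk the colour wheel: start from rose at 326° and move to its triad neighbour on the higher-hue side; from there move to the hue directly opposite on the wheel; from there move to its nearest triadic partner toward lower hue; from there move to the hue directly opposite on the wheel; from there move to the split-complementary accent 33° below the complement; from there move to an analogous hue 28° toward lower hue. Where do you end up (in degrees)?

85°

+120° (triadic ↑): 326 + 120 = 446 → 446 − 360 = 86°
+180° (complement): 86 + 180 = 266°
−120° (triadic ↓): 266 − 120 = 146°
+180° (complement): 146 + 180 = 326°
+147° (split-comp 33° ↓): 326 + 147 = 473 → 473 − 360 = 113°
−28° (analog 28° ↓): 113 − 28 = 85°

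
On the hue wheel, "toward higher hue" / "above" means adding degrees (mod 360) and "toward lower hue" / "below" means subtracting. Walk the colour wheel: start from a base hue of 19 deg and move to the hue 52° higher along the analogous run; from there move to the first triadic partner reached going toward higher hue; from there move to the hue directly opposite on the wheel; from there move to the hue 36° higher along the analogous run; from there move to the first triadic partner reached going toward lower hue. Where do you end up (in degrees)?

19 + 52 = 71°   (analog 52° ↑)
71 + 120 = 191°   (triadic ↑)
191 + 180 = 371 → 371 − 360 = 11°   (complement)
11 + 36 = 47°   (analog 36° ↑)
47 − 120 = -73 → -73 + 360 = 287°   (triadic ↓)

287°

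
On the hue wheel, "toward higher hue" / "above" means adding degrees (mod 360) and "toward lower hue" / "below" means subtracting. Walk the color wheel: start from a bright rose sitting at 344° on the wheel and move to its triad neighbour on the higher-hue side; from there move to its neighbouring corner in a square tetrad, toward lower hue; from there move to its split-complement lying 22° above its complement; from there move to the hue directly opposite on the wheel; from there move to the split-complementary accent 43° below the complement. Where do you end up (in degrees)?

173°

344 + 120 = 464 → 464 − 360 = 104°   (triadic ↑)
104 − 90 = 14°   (square ↓)
14 + 202 = 216°   (split-comp 22° ↑)
216 + 180 = 396 → 396 − 360 = 36°   (complement)
36 + 137 = 173°   (split-comp 43° ↓)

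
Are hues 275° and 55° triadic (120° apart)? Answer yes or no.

no

Angular distance: |275 − 55| = 220; shorter arc = 360 − 220 = 140°.
Triadic (120° apart) requires 120°.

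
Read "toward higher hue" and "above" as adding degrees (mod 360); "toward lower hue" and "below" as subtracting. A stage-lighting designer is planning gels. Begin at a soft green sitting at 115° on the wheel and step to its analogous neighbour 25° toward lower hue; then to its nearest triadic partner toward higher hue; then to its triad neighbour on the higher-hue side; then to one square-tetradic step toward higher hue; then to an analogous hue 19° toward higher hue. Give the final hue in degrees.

115 − 25 = 90°   (analog 25° ↓)
90 + 120 = 210°   (triadic ↑)
210 + 120 = 330°   (triadic ↑)
330 + 90 = 420 → 420 − 360 = 60°   (square ↑)
60 + 19 = 79°   (analog 19° ↑)

79°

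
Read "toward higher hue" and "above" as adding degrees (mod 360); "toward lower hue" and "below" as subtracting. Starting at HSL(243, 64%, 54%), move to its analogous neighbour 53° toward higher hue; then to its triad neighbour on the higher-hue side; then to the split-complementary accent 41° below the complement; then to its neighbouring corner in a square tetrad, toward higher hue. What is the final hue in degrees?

285°

243 + 53 = 296°   (analog 53° ↑)
296 + 120 = 416 → 416 − 360 = 56°   (triadic ↑)
56 + 139 = 195°   (split-comp 41° ↓)
195 + 90 = 285°   (square ↑)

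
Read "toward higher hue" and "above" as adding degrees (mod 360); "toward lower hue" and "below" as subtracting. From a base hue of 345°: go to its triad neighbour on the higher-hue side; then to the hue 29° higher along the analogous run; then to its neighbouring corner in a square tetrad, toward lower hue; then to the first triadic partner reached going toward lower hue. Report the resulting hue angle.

+120° (triadic ↑): 345 + 120 = 465 → 465 − 360 = 105°
+29° (analog 29° ↑): 105 + 29 = 134°
−90° (square ↓): 134 − 90 = 44°
−120° (triadic ↓): 44 − 120 = -76 → -76 + 360 = 284°

284°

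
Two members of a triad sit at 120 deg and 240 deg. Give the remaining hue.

A triad spaces three hues 120° apart.
The full set is {0°, 120°, 240°}.

0°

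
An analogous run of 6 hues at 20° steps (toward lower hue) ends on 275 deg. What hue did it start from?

5 steps of 20° (toward lower hue) give a net shift of −100°.
Start = end − shift: 275 + 100 = 375 → 375 − 360 = 15°

15°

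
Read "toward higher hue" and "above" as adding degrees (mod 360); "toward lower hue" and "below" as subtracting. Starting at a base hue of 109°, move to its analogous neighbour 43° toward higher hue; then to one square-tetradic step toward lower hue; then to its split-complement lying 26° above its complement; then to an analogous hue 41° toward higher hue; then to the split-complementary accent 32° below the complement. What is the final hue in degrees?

analog 43° ↑ +43°: 109 + 43 = 152°
square ↓ −90°: 152 − 90 = 62°
split-comp 26° ↑ +206°: 62 + 206 = 268°
analog 41° ↑ +41°: 268 + 41 = 309°
split-comp 32° ↓ +148°: 309 + 148 = 457 → 457 − 360 = 97°

97°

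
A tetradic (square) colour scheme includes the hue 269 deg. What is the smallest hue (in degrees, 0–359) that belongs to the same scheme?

A square tetradic scheme places four hues every 90°.
The full set through 269° is {89°, 179°, 269°, 359°}.

89°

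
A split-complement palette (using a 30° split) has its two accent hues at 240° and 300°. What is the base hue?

90°

The accents sit 30° either side of the complement, so the complement is their short-arc midpoint on the wheel.
Short-arc midpoint of 240° and 300°: 270°.
Base is 180° from the complement: 270 − 180 = 90°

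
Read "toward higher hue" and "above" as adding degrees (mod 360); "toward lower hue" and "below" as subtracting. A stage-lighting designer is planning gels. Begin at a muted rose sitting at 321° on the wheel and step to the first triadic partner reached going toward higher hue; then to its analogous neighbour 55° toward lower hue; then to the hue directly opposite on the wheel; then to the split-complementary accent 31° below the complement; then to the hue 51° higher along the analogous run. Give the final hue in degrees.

46°

321 + 120 = 441 → 441 − 360 = 81°   (triadic ↑)
81 − 55 = 26°   (analog 55° ↓)
26 + 180 = 206°   (complement)
206 + 149 = 355°   (split-comp 31° ↓)
355 + 51 = 406 → 406 − 360 = 46°   (analog 51° ↑)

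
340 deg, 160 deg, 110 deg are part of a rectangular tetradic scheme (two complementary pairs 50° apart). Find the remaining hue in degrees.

290°

A rectangular tetradic uses two complementary pairs 50° apart: offsets 0°, 50°, 180°, 230°.
Among {110°, 160°, 340°}, 160° and 340° are a 180° pair.
The remaining hue 110° needs its own complement: 110 + 180 = 290°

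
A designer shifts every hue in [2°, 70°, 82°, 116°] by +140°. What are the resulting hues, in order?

142°, 210°, 222°, 256°

2 + 140 = 142°
70 + 140 = 210°
82 + 140 = 222°
116 + 140 = 256°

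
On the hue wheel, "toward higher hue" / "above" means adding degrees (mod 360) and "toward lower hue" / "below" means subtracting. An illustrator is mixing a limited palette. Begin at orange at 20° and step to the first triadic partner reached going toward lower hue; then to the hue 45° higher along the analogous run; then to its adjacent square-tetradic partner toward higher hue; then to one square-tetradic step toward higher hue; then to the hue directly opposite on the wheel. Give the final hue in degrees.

−120° (triadic ↓): 20 − 120 = -100 → -100 + 360 = 260°
+45° (analog 45° ↑): 260 + 45 = 305°
+90° (square ↑): 305 + 90 = 395 → 395 − 360 = 35°
+90° (square ↑): 35 + 90 = 125°
+180° (complement): 125 + 180 = 305°

305°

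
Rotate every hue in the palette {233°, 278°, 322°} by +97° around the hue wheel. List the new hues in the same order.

330°, 15°, 59°

233 + 97 = 330°
278 + 97 = 375 → 375 − 360 = 15°
322 + 97 = 419 → 419 − 360 = 59°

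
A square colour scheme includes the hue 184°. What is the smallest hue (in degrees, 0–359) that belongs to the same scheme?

4°

A square tetradic scheme places four hues every 90°.
The full set through 184° is {4°, 94°, 184°, 274°}.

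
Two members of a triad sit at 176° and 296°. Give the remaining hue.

56°

A triad spaces three hues 120° apart.
The full set is {56°, 176°, 296°}.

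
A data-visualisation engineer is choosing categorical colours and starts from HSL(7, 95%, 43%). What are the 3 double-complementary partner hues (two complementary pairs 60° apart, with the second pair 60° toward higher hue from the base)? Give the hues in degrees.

A rectangular tetradic uses two complementary pairs 60° apart: offsets 0°, 60°, 180°, 240°.
7 + 60 = 67°
7 + 180 = 187°
7 + 240 = 247°

67°, 187°, 247°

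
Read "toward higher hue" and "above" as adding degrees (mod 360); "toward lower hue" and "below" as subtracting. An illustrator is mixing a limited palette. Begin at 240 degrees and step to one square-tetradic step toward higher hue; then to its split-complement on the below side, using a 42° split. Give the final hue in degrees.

108°

+90° (square ↑): 240 + 90 = 330°
+138° (split-comp 42° ↓): 330 + 138 = 468 → 468 − 360 = 108°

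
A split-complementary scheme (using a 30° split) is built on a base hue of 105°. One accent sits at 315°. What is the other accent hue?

Split-complementary hues sit 30° either side of the complement.
Complement of the base 105°: 105 + 180 = 285°
The given accent 315° is 30° one side of 285°; the other accent sits 30° the other side: 285 − 30 = 255°

255°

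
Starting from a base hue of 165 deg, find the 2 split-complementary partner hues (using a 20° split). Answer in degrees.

325° and 5°

Split-complementary hues sit 20° either side of the complement.
Complement of 165 deg: 165 + 180 = 345°
345 − 20 = 325°
345 + 20 = 365 → 365 − 360 = 5°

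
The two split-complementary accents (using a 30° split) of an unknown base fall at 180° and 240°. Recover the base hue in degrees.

The accents sit 30° either side of the complement, so the complement is their short-arc midpoint on the wheel.
Short-arc midpoint of 180° and 240°: 210°.
Base is 180° from the complement: 210 − 180 = 30°

30°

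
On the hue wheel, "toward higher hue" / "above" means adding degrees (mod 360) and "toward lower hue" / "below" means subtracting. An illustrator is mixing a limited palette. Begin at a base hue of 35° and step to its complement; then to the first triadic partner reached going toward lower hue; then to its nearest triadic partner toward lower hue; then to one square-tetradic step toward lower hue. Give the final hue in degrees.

complement +180°: 35 + 180 = 215°
triadic ↓ −120°: 215 − 120 = 95°
triadic ↓ −120°: 95 − 120 = -25 → -25 + 360 = 335°
square ↓ −90°: 335 − 90 = 245°

245°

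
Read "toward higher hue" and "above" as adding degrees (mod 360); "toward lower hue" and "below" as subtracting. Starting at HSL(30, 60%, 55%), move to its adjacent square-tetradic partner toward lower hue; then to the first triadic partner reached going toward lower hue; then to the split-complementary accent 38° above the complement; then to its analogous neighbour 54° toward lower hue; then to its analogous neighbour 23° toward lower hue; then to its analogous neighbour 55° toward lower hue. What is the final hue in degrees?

266°

−90° (square ↓): 30 − 90 = -60 → -60 + 360 = 300°
−120° (triadic ↓): 300 − 120 = 180°
+218° (split-comp 38° ↑): 180 + 218 = 398 → 398 − 360 = 38°
−54° (analog 54° ↓): 38 − 54 = -16 → -16 + 360 = 344°
−23° (analog 23° ↓): 344 − 23 = 321°
−55° (analog 55° ↓): 321 − 55 = 266°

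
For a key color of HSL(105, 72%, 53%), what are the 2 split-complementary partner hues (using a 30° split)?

255° and 315°

Split-complementary hues sit 30° either side of the complement.
Complement of 105 degrees: 105 + 180 = 285°
285 − 30 = 255°
285 + 30 = 315°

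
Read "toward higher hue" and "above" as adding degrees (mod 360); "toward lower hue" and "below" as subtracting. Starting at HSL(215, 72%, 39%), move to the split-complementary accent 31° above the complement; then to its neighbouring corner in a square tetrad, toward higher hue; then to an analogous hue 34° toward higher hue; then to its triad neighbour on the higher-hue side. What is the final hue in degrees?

310°

215 + 211 = 426 → 426 − 360 = 66°   (split-comp 31° ↑)
66 + 90 = 156°   (square ↑)
156 + 34 = 190°   (analog 34° ↑)
190 + 120 = 310°   (triadic ↑)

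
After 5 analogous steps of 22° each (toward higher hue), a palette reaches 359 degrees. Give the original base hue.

5 steps of 22° (toward higher hue) give a net shift of +110°.
Start = end − shift: 359 − 110 = 249°

249°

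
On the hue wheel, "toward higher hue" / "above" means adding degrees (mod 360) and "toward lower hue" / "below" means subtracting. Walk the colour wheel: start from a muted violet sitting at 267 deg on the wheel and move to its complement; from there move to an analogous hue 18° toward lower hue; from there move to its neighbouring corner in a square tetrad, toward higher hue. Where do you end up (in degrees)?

+180° (complement): 267 + 180 = 447 → 447 − 360 = 87°
−18° (analog 18° ↓): 87 − 18 = 69°
+90° (square ↑): 69 + 90 = 159°

159°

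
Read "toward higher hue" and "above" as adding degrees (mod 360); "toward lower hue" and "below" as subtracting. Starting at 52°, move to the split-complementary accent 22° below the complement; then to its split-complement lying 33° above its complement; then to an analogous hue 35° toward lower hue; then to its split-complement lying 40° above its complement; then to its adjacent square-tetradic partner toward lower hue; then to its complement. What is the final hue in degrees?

52 + 158 = 210°   (split-comp 22° ↓)
210 + 213 = 423 → 423 − 360 = 63°   (split-comp 33° ↑)
63 − 35 = 28°   (analog 35° ↓)
28 + 220 = 248°   (split-comp 40° ↑)
248 − 90 = 158°   (square ↓)
158 + 180 = 338°   (complement)

338°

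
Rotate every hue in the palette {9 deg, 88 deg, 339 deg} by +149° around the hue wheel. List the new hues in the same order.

158°, 237°, 128°

9 + 149 = 158°
88 + 149 = 237°
339 + 149 = 488 → 488 − 360 = 128°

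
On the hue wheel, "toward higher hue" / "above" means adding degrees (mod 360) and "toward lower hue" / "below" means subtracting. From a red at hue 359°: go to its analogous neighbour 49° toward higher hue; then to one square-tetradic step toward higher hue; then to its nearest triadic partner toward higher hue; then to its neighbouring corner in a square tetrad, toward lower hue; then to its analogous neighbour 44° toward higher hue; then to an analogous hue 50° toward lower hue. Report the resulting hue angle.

162°

+49° (analog 49° ↑): 359 + 49 = 408 → 408 − 360 = 48°
+90° (square ↑): 48 + 90 = 138°
+120° (triadic ↑): 138 + 120 = 258°
−90° (square ↓): 258 − 90 = 168°
+44° (analog 44° ↑): 168 + 44 = 212°
−50° (analog 50° ↓): 212 − 50 = 162°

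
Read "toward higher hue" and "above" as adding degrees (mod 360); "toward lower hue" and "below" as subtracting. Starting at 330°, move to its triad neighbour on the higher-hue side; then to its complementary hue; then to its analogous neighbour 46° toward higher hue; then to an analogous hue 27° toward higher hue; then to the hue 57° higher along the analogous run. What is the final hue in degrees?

330 + 120 = 450 → 450 − 360 = 90°   (triadic ↑)
90 + 180 = 270°   (complement)
270 + 46 = 316°   (analog 46° ↑)
316 + 27 = 343°   (analog 27° ↑)
343 + 57 = 400 → 400 − 360 = 40°   (analog 57° ↑)

40°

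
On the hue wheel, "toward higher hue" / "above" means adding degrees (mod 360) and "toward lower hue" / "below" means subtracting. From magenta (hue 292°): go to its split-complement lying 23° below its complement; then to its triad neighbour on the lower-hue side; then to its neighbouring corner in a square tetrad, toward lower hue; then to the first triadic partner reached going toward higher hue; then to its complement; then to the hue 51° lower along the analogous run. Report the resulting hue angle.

292 + 157 = 449 → 449 − 360 = 89°   (split-comp 23° ↓)
89 − 120 = -31 → -31 + 360 = 329°   (triadic ↓)
329 − 90 = 239°   (square ↓)
239 + 120 = 359°   (triadic ↑)
359 + 180 = 539 → 539 − 360 = 179°   (complement)
179 − 51 = 128°   (analog 51° ↓)

128°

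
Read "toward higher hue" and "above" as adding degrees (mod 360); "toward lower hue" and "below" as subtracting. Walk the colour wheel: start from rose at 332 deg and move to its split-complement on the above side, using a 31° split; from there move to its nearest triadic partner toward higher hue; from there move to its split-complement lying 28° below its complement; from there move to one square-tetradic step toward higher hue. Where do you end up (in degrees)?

185°

+211° (split-comp 31° ↑): 332 + 211 = 543 → 543 − 360 = 183°
+120° (triadic ↑): 183 + 120 = 303°
+152° (split-comp 28° ↓): 303 + 152 = 455 → 455 − 360 = 95°
+90° (square ↑): 95 + 90 = 185°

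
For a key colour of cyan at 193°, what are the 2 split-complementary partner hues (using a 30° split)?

Split-complementary hues sit 30° either side of the complement.
Complement of 193°: 193 + 180 = 373 → 373 − 360 = 13°
13 − 30 = -17 → -17 + 360 = 343°
13 + 30 = 43°

343° and 43°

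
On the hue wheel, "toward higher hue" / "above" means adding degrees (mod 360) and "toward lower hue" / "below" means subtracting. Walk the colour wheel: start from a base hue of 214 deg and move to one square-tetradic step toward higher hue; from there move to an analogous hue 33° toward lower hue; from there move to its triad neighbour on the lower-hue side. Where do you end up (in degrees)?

151°

214 + 90 = 304°   (square ↑)
304 − 33 = 271°   (analog 33° ↓)
271 − 120 = 151°   (triadic ↓)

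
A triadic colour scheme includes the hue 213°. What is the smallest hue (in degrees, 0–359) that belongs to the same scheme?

93°

A triad places three hues 120° apart.
The full set through 213° is {93°, 213°, 333°}.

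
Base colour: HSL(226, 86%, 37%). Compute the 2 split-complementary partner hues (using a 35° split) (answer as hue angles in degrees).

Split-complementary hues sit 35° either side of the complement.
Complement of 226°: 226 + 180 = 406 → 406 − 360 = 46°
46 − 35 = 11°
46 + 35 = 81°

11° and 81°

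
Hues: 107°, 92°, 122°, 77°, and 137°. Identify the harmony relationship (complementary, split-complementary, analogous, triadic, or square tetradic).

analogous

Sort the hues: 77°, 92°, 107°, 122°, 137°.
Successive gaps around the wheel: 15°, 15°, 15°, 15°, 300°.
A run of hues at equal small steps (15°) with one large closing gap is an analogous group.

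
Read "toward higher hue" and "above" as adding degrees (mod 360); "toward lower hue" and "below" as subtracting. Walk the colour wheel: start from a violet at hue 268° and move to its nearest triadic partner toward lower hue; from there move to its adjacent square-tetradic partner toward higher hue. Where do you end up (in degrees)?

268 − 120 = 148°   (triadic ↓)
148 + 90 = 238°   (square ↑)

238°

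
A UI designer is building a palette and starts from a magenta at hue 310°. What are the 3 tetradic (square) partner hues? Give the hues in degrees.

40°, 130°, 220°

A square tetradic scheme places four hues every 90°.
310 + 90 = 400 → 400 − 360 = 40°
310 + 180 = 490 → 490 − 360 = 130°
310 + 270 = 580 → 580 − 360 = 220°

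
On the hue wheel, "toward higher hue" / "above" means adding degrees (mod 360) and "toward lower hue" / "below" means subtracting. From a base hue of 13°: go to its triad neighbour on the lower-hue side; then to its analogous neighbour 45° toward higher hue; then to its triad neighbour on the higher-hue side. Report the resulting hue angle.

triadic ↓ −120°: 13 − 120 = -107 → -107 + 360 = 253°
analog 45° ↑ +45°: 253 + 45 = 298°
triadic ↑ +120°: 298 + 120 = 418 → 418 − 360 = 58°

58°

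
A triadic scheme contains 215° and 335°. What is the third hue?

A triad spaces three hues 120° apart.
The full set is {95°, 215°, 335°}.

95°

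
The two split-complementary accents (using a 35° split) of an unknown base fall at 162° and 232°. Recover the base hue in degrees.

The accents sit 35° either side of the complement, so the complement is their short-arc midpoint on the wheel.
Short-arc midpoint of 162° and 232°: 197°.
Base is 180° from the complement: 197 − 180 = 17°

17°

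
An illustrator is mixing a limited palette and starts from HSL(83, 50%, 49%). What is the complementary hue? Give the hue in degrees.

83 + 180 = 263°

263°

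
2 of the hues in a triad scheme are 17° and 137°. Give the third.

257°

A triad places three hues 120° apart.
The full set through 17° is {17°, 137°, 257°}.
Given {17°, 137°}, the missing hue is 257°.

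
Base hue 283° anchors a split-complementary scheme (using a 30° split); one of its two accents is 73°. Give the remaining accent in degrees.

133°

Split-complementary hues sit 30° either side of the complement.
Complement of the base 283°: 283 + 180 = 463 → 463 − 360 = 103°
The given accent 73° is 30° one side of 103°; the other accent sits 30° the other side: 103 + 30 = 133°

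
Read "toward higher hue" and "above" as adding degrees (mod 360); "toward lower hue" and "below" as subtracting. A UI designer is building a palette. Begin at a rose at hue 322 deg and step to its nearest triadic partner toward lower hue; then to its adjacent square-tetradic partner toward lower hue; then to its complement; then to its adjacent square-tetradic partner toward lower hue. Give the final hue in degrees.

triadic ↓ −120°: 322 − 120 = 202°
square ↓ −90°: 202 − 90 = 112°
complement +180°: 112 + 180 = 292°
square ↓ −90°: 292 − 90 = 202°

202°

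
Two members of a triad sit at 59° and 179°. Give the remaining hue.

A triad spaces three hues 120° apart.
The full set is {59°, 179°, 299°}.

299°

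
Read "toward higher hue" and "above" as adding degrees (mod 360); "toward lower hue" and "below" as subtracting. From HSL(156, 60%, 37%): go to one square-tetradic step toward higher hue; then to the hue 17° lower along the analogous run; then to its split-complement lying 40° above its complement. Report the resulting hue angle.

156 + 90 = 246°   (square ↑)
246 − 17 = 229°   (analog 17° ↓)
229 + 220 = 449 → 449 − 360 = 89°   (split-comp 40° ↑)

89°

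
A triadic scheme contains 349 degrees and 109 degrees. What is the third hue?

A triad spaces three hues 120° apart.
The full set is {109°, 229°, 349°}.

229°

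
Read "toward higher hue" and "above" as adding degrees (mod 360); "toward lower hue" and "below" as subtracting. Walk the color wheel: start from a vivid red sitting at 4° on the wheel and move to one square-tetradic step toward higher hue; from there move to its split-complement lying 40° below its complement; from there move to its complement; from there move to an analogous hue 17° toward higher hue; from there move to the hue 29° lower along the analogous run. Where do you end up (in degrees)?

42°

square ↑ +90°: 4 + 90 = 94°
split-comp 40° ↓ +140°: 94 + 140 = 234°
complement +180°: 234 + 180 = 414 → 414 − 360 = 54°
analog 17° ↑ +17°: 54 + 17 = 71°
analog 29° ↓ −29°: 71 − 29 = 42°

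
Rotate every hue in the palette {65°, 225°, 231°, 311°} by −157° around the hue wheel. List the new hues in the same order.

268°, 68°, 74°, 154°

65 − 157 = -92 → -92 + 360 = 268°
225 − 157 = 68°
231 − 157 = 74°
311 − 157 = 154°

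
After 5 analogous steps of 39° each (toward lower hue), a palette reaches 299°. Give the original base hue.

5 steps of 39° (toward lower hue) give a net shift of −195°.
Start = end − shift: 299 + 195 = 494 → 494 − 360 = 134°

134°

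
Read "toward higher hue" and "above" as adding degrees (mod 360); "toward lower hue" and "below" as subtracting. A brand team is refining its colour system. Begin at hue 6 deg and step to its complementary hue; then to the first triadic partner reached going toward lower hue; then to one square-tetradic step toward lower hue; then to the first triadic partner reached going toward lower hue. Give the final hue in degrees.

+180° (complement): 6 + 180 = 186°
−120° (triadic ↓): 186 − 120 = 66°
−90° (square ↓): 66 − 90 = -24 → -24 + 360 = 336°
−120° (triadic ↓): 336 − 120 = 216°

216°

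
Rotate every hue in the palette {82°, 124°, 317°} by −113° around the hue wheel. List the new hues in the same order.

82 − 113 = -31 → -31 + 360 = 329°
124 − 113 = 11°
317 − 113 = 204°

329°, 11°, 204°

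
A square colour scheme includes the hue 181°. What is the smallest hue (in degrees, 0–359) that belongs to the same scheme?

A square tetradic scheme places four hues every 90°.
The full set through 181° is {1°, 91°, 181°, 271°}.

1°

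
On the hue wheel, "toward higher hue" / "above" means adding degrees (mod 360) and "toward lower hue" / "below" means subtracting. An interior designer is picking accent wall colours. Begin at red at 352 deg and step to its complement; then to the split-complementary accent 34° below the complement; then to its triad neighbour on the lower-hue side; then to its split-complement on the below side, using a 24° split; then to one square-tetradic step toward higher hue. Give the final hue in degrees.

84°

complement +180°: 352 + 180 = 532 → 532 − 360 = 172°
split-comp 34° ↓ +146°: 172 + 146 = 318°
triadic ↓ −120°: 318 − 120 = 198°
split-comp 24° ↓ +156°: 198 + 156 = 354°
square ↑ +90°: 354 + 90 = 444 → 444 − 360 = 84°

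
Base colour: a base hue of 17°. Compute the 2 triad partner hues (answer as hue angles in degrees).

137° and 257°

A triad places three hues 120° apart.
17 + 120 = 137°
17 + 240 = 257°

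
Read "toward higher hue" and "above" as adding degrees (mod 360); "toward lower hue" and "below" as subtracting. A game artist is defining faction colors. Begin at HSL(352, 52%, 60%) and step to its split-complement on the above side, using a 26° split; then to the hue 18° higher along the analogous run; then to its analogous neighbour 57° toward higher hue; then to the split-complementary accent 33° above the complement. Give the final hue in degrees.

352 + 206 = 558 → 558 − 360 = 198°   (split-comp 26° ↑)
198 + 18 = 216°   (analog 18° ↑)
216 + 57 = 273°   (analog 57° ↑)
273 + 213 = 486 → 486 − 360 = 126°   (split-comp 33° ↑)

126°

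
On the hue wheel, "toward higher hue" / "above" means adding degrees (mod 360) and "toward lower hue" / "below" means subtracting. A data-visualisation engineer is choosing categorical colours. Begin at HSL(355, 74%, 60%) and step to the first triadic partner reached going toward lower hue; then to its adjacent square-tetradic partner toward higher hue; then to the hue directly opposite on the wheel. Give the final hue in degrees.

145°

355 − 120 = 235°   (triadic ↓)
235 + 90 = 325°   (square ↑)
325 + 180 = 505 → 505 − 360 = 145°   (complement)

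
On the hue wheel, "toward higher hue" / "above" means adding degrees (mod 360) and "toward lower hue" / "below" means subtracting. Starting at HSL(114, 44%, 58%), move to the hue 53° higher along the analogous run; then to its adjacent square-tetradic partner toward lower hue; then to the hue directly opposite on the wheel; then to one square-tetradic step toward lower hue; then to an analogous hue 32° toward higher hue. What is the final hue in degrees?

199°

+53° (analog 53° ↑): 114 + 53 = 167°
−90° (square ↓): 167 − 90 = 77°
+180° (complement): 77 + 180 = 257°
−90° (square ↓): 257 − 90 = 167°
+32° (analog 32° ↑): 167 + 32 = 199°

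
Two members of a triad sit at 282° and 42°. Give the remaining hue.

A triad spaces three hues 120° apart.
The full set is {42°, 162°, 282°}.

162°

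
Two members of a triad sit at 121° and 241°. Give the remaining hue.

1°

A triad spaces three hues 120° apart.
The full set is {1°, 121°, 241°}.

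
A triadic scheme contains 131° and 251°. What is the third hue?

A triad spaces three hues 120° apart.
The full set is {11°, 131°, 251°}.

11°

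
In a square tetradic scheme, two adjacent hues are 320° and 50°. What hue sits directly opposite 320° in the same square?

140°

A square tetradic scheme places four hues 90° apart; opposite corners are 180° apart.
320 + 180 = 500 → 500 − 360 = 140°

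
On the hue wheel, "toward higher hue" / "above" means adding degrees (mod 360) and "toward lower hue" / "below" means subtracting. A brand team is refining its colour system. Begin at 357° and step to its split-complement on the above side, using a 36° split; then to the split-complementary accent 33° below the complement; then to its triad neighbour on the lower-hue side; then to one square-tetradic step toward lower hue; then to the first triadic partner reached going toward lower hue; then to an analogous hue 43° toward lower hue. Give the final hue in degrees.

+216° (split-comp 36° ↑): 357 + 216 = 573 → 573 − 360 = 213°
+147° (split-comp 33° ↓): 213 + 147 = 360 → 360 − 360 = 0°
−120° (triadic ↓): 0 − 120 = -120 → -120 + 360 = 240°
−90° (square ↓): 240 − 90 = 150°
−120° (triadic ↓): 150 − 120 = 30°
−43° (analog 43° ↓): 30 − 43 = -13 → -13 + 360 = 347°

347°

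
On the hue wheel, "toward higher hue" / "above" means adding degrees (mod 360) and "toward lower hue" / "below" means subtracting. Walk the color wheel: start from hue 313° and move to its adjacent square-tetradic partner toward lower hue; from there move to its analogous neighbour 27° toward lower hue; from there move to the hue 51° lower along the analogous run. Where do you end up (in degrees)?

145°

−90° (square ↓): 313 − 90 = 223°
−27° (analog 27° ↓): 223 − 27 = 196°
−51° (analog 51° ↓): 196 − 51 = 145°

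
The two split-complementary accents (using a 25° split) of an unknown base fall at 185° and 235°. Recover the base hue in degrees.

The accents sit 25° either side of the complement, so the complement is their short-arc midpoint on the wheel.
Short-arc midpoint of 185° and 235°: 210°.
Base is 180° from the complement: 210 − 180 = 30°

30°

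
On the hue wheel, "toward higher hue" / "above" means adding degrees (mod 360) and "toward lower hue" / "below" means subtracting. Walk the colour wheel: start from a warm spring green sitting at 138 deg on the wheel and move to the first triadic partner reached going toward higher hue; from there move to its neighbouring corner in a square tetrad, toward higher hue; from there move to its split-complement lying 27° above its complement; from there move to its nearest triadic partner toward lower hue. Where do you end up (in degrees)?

75°

138 + 120 = 258°   (triadic ↑)
258 + 90 = 348°   (square ↑)
348 + 207 = 555 → 555 − 360 = 195°   (split-comp 27° ↑)
195 − 120 = 75°   (triadic ↓)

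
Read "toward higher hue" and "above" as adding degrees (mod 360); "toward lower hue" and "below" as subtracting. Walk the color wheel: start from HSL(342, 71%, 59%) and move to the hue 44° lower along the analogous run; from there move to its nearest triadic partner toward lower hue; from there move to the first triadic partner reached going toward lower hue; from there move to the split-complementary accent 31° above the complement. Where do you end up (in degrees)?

269°

analog 44° ↓ −44°: 342 − 44 = 298°
triadic ↓ −120°: 298 − 120 = 178°
triadic ↓ −120°: 178 − 120 = 58°
split-comp 31° ↑ +211°: 58 + 211 = 269°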